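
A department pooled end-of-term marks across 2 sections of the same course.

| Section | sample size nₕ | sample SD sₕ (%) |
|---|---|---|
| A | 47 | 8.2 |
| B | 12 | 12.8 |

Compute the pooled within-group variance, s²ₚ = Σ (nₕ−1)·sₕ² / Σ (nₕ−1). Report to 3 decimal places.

Degrees of freedom: 46 + 11 = 57.
Σ(nₕ−1)sₕ² = 46·67.24 + 11·163.84 = 4895.28.
s²ₚ = 4895.28 / 57 = 85.88211... → 85.882.

85.882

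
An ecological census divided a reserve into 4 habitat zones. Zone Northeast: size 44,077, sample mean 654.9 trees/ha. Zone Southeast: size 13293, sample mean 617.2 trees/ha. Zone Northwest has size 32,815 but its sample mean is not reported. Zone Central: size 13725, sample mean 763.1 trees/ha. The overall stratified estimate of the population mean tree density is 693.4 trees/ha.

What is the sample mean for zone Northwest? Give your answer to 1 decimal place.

746.8

Σ Nₕx̄ₕ = N·μ, so 32815·x̄_Northwest = 103910·693.4 − (44077·654.9 + 13293·617.2 + 13725·763.1).
= 72051194 − 47544014.4 = 24507179.6.
x̄_Northwest = 24507179.6 / 32815 = 746.829... → 746.8.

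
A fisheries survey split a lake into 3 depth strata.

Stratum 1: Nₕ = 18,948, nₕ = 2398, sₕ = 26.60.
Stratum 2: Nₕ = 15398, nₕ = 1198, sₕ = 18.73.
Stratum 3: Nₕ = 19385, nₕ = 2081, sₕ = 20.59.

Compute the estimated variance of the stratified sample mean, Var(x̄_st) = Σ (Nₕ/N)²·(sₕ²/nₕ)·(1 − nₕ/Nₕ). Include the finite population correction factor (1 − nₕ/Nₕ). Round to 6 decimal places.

N = 53731. Term for each stratum: Wₕ²sₕ²/nₕ·(1−nₕ/Nₕ).
Var(x̄_st) = 0.032049822 + 0.022177958 + 0.023670263 = 0.077898042 → 0.077898.

0.077898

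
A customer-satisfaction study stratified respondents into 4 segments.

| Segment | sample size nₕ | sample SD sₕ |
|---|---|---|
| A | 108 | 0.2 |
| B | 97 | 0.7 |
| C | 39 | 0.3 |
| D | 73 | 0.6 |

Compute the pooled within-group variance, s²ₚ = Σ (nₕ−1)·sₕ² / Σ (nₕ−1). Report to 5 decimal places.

Degrees of freedom: 107 + 96 + 38 + 72 = 313.
Σ(nₕ−1)sₕ² = 107·0.04 + 96·0.49 + 38·0.09 + 72·0.36 = 80.66.
s²ₚ = 80.66 / 313 = 0.2576997... → 0.25770.

0.25770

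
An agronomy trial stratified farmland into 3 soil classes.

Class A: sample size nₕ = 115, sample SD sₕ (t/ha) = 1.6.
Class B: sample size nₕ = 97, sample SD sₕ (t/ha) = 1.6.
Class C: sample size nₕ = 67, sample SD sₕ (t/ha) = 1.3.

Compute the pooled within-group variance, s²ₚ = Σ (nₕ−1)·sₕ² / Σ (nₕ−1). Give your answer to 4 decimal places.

A: (115−1)·1.6² = 114·2.56 = 291.84
B: (97−1)·1.6² = 96·2.56 = 245.76
C: (67−1)·1.3² = 66·1.69 = 111.54
Numerator = 649.14; denominator = Σ(nₕ−1) = 276.
s²ₚ = 649.14/276 = 2.351957... → 2.3520.

2.3520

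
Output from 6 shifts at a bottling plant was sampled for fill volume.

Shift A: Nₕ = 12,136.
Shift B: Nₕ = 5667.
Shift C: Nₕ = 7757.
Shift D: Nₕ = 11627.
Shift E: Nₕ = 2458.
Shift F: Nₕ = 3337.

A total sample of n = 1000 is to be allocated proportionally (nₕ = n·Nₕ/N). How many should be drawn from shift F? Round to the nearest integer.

78

N = 12136 + 5667 + 7757 + 11627 + 2458 + 3337 = 42982.
n_F = 1000·3337/42982 = 77.637... → 78.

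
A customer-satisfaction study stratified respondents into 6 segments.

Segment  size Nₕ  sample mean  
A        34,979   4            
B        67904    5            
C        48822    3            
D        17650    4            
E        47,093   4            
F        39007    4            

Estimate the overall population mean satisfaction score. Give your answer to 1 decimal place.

4.1

x̄_st = (Σ Nₕx̄ₕ) / (Σ Nₕ) = (34979·4 + 67904·5 + 48822·3 + 17650·4 + 47093·4 + 39007·4) / 255455
= 1040902 / 255455 = 4.075... → 4.1.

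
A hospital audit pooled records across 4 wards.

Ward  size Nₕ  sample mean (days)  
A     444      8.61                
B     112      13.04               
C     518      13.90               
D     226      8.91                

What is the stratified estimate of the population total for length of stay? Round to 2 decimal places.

Estimate total by summing Nₕ·x̄ₕ over strata.
444·8.61 + 112·13.04 + 518·13.90 + 226·8.91 = 3822.84 + 1460.48 + 7200.2 + 2013.66 = 14497.18.

14497.18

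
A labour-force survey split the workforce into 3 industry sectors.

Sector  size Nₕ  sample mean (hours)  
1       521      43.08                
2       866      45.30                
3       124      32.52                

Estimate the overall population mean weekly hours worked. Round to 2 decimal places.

x̄_st = (Σ Nₕx̄ₕ) / (Σ Nₕ) = (521·43.08 + 866·45.30 + 124·32.52) / 1511
= 65706.96 / 1511 = 43.4857... → 43.49.

43.49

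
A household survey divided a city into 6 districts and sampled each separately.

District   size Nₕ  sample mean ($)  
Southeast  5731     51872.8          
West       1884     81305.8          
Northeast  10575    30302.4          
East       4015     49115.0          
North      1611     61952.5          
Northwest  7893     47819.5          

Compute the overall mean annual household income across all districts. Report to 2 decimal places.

45581.78

N = 5731 + 1884 + 10575 + 4015 + 1611 + 7893 = 31709.
The stratified mean weights each stratum mean by its population share Nₕ/N.
Σ Nₕx̄ₕ = 5731·51872.8 + 1884·81305.8 + 10575·30302.4 + 4015·49115.0 + 1611·61952.5 + 7893·47819.5 = 297283016.8 + 153180127.2 + 320447880 + 197196725 + 99805477.5 + 377439313.5 = 1445352540.
Divide by N: 1445352540 / 31709 = 45581.7762... → 45581.78.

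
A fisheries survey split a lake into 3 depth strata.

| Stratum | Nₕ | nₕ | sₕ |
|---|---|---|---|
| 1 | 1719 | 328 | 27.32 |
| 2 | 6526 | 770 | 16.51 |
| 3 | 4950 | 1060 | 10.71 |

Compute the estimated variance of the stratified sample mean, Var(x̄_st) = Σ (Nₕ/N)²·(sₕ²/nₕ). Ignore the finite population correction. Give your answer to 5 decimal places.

0.14044

N = 13195. Term for each stratum: Wₕ²sₕ²/nₕ.
Var(x̄_st) = 0.03862073 + 0.08659220 + 0.01522877 = 0.14044170 → 0.14044.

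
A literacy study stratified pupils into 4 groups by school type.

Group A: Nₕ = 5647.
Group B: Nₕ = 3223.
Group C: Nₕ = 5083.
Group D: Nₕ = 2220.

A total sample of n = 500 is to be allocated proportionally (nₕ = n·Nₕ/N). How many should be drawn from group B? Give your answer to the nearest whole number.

N = 5647 + 3223 + 5083 + 2220 = 16173.
n_B = 500·3223/16173 = 99.641... → 100.

100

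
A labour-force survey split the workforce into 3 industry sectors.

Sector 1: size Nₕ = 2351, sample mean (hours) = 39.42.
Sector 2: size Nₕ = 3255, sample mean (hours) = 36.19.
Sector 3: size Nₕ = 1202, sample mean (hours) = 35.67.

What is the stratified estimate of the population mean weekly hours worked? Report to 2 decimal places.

N = 2351 + 3255 + 1202 = 6808.
The stratified mean weights each stratum mean by its population share Nₕ/N.
Σ Nₕx̄ₕ = 2351·39.42 + 3255·36.19 + 1202·35.67 = 92676.42 + 117798.45 + 42875.34 = 253350.21.
Divide by N: 253350.21 / 6808 = 37.2136... → 37.21.

37.21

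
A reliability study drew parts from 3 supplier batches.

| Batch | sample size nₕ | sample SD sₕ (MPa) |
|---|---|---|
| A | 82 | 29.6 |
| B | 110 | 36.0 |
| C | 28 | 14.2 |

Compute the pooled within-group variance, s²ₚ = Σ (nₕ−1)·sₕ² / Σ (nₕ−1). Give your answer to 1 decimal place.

Degrees of freedom: 81 + 109 + 27 = 217.
Σ(nₕ−1)sₕ² = 81·876.16 + 109·1296 + 27·201.64 = 217677.24.
s²ₚ = 217677.24 / 217 = 1003.121... → 1003.1.

1003.1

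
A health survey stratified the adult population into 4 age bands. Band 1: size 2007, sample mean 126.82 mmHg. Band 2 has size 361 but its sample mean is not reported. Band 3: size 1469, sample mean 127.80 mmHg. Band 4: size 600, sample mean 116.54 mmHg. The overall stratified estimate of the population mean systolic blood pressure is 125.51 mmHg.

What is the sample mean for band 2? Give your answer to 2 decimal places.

123.82

Σ Nₕx̄ₕ = N·μ, so 361·x̄_2 = 4437·125.51 − (2007·126.82 + 1469·127.80 + 600·116.54).
= 556887.87 − 512189.94 = 44697.93.
x̄_2 = 44697.93 / 361 = 123.8170... → 123.82.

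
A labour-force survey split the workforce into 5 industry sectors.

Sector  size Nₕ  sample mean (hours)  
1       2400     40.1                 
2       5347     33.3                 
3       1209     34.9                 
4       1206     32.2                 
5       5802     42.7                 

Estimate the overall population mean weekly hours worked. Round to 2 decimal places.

N = 15964; weights Wₕ = Nₕ/N = (0.1503, 0.3349, 0.0757, 0.0755, 0.3634).
x̄_st = Σ Wₕ·x̄ₕ = 0.1503·40.1 + 0.3349·33.3 + 0.0757·34.9 + 0.0755·32.2 + 0.3634·42.7 ≈ 37.7767...
→ 37.78.

37.78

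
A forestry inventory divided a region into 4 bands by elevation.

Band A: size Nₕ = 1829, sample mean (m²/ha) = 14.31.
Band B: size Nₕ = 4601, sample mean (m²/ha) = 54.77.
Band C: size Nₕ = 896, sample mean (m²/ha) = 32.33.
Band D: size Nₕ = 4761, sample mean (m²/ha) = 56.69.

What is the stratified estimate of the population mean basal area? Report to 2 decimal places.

47.74

N = 12087; weights Wₕ = Nₕ/N = (0.1513, 0.3807, 0.0741, 0.3939).
x̄_st = Σ Wₕ·x̄ₕ = 0.1513·14.31 + 0.3807·54.77 + 0.0741·32.33 + 0.3939·56.69 ≈ 47.7404...
→ 47.74.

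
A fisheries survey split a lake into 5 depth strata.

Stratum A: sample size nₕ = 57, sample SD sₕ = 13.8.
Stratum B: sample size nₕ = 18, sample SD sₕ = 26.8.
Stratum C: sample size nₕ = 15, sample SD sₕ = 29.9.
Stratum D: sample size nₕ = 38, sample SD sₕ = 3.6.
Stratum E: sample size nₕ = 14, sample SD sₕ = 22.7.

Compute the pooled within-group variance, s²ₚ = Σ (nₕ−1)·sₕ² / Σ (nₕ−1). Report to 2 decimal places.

310.72

A: (57−1)·13.8² = 56·190.44 = 10664.64
B: (18−1)·26.8² = 17·718.24 = 12210.08
C: (15−1)·29.9² = 14·894.01 = 12516.14
D: (38−1)·3.6² = 37·12.96 = 479.52
E: (14−1)·22.7² = 13·515.29 = 6698.77
Numerator = 42569.15; denominator = Σ(nₕ−1) = 137.
s²ₚ = 42569.15/137 = 310.7237... → 310.72.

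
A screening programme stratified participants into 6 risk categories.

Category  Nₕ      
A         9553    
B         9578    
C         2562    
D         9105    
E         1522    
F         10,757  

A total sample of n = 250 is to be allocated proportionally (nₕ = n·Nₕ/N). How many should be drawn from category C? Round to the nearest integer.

Share of category C = 2562/43077 = 0.05947.
Allocate 250 × 0.05947 = 14.869... → 15.

15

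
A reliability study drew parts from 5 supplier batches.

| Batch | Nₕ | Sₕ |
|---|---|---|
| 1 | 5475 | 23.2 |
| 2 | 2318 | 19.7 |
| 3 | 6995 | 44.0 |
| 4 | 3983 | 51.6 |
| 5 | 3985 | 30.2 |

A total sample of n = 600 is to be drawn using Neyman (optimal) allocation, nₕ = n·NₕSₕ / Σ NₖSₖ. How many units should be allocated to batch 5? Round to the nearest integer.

90

1: NₕSₕ = 5475·23.2 = 127020
2: NₕSₕ = 2318·19.7 = 45664.6
3: NₕSₕ = 6995·44.0 = 307780
4: NₕSₕ = 3983·51.6 = 205522.8
5: NₕSₕ = 3985·30.2 = 120347
Σ NₕSₕ = 806334.4.
n_5 = 600·120347/806334.4 = 89.551... → 90.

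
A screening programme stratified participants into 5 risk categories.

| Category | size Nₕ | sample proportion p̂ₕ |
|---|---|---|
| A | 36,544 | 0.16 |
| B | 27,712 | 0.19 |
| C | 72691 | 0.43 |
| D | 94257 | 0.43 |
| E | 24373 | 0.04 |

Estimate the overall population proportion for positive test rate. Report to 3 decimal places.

0.328

N = 36544 + 27712 + 72691 + 94257 + 24373 = 255577.
Overall proportion = Σ (Nₕ/N)·p̂ₕ.
Σ Nₕp̂ₕ = 5847.04 + 5265.28 + 31257.13 + 40530.51 + 974.92 = 83874.88.
83874.88 / 255577 = 0.32818... → 0.328.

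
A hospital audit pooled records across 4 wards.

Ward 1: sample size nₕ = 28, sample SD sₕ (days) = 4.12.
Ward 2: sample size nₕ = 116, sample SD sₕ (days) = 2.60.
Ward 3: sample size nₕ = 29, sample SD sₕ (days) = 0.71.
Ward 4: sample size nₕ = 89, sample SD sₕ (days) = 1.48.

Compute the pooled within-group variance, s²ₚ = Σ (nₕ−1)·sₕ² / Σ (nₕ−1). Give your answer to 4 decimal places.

5.5914

Degrees of freedom: 27 + 115 + 28 + 88 = 258.
Σ(nₕ−1)sₕ² = 27·16.9744 + 115·6.76 + 28·0.5041 + 88·2.1904 = 1442.5788.
s²ₚ = 1442.5788 / 258 = 5.591391... → 5.5914.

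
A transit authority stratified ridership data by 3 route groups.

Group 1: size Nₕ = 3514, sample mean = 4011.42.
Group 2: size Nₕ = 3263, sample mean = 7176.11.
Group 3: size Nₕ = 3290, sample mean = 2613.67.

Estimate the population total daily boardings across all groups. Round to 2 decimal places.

46110751.11

1: 3514·4011.42 = 14096129.88
2: 3263·7176.11 = 23415646.93
3: 3290·2613.67 = 8598974.3
τ̂ = Σ Nₕx̄ₕ = 46110751.11.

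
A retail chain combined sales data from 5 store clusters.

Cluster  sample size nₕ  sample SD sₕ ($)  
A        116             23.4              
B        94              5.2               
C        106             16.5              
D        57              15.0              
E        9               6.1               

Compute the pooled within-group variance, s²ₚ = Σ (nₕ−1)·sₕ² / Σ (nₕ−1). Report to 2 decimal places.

283.73

A: (116−1)·23.4² = 115·547.56 = 62969.4
B: (94−1)·5.2² = 93·27.04 = 2514.72
C: (106−1)·16.5² = 105·272.25 = 28586.25
D: (57−1)·15.0² = 56·225 = 12600
E: (9−1)·6.1² = 8·37.21 = 297.68
Numerator = 106968.05; denominator = Σ(nₕ−1) = 377.
s²ₚ = 106968.05/377 = 283.7349... → 283.73.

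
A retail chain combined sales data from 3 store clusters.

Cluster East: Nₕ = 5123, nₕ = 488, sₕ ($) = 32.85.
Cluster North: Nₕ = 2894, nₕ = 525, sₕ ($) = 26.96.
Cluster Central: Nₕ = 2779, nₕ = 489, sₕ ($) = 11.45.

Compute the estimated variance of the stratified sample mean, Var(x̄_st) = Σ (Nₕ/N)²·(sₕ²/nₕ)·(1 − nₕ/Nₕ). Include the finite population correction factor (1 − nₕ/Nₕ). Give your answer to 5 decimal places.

0.54658

N = 10796; Wₕ = Nₕ/N.
cluster East: (5123/10796)²·32.85²/488·(1 − 488/5123) = 0.45050464
cluster North: (2894/10796)²·26.96²/525·(1 − 525/2894) = 0.08143635
cluster Central: (2779/10796)²·11.45²/489·(1 − 489/2779) = 0.01463863
Sum = 0.54657962 → 0.54658.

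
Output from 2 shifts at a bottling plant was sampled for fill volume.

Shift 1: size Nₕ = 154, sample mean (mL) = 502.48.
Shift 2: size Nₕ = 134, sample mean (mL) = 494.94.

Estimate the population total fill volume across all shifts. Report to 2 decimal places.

143703.88

1: 154·502.48 = 77381.92
2: 134·494.94 = 66321.96
τ̂ = Σ Nₕx̄ₕ = 143703.88.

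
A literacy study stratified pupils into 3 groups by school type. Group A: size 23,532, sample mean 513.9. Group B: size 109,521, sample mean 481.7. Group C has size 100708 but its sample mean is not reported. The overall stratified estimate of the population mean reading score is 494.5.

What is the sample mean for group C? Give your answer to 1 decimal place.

Σ Nₕx̄ₕ = N·μ, so 100708·x̄_C = 233761·494.5 − (23532·513.9 + 109521·481.7).
= 115594814.5 − 64849360.5 = 50745454.
x̄_C = 50745454 / 100708 = 503.887... → 503.9.

503.9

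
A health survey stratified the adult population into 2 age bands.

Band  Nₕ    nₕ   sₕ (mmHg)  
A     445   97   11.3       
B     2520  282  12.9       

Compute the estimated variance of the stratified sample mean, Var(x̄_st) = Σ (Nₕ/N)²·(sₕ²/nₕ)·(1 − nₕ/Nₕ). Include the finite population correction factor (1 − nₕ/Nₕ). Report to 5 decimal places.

0.40175

N = 2965; Wₕ = Nₕ/N.
band A: (445/2965)²·11.3²/97·(1 − 97/445) = 0.02318863
band B: (2520/2965)²·12.9²/282·(1 − 282/2520) = 0.37856594
Sum = 0.40175457 → 0.40175.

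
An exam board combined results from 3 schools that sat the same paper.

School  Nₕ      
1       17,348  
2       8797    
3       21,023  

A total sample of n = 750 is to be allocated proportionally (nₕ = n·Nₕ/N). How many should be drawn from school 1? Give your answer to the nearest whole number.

Share of school 1 = 17348/47168 = 0.36779.
Allocate 750 × 0.36779 = 275.844... → 276.

276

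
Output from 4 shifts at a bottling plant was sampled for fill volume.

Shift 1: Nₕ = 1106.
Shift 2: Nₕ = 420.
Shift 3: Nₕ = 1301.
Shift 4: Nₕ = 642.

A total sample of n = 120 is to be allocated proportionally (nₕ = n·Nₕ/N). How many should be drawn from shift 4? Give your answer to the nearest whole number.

22

Share of shift 4 = 642/3469 = 0.18507.
Allocate 120 × 0.18507 = 22.208... → 22.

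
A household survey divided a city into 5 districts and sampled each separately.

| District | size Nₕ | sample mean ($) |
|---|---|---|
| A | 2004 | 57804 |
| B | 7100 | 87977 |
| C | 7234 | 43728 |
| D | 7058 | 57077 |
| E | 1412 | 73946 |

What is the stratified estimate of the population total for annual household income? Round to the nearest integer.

1564065486

A: 2004·57804 = 115839216
B: 7100·87977 = 624636700
C: 7234·43728 = 316328352
D: 7058·57077 = 402849466
E: 1412·73946 = 104411752
τ̂ = Σ Nₕx̄ₕ = 1564065486.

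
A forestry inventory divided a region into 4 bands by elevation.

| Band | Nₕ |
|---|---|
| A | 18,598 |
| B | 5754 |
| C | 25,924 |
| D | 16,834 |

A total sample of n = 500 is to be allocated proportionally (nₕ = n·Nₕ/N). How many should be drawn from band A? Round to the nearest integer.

139

N = 18598 + 5754 + 25924 + 16834 = 67110.
n_A = 500·18598/67110 = 138.564... → 139.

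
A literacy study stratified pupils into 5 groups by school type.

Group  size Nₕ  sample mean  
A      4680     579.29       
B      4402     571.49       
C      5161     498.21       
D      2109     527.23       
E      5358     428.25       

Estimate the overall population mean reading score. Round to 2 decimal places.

516.10

N = 4680 + 4402 + 5161 + 2109 + 5358 = 21710.
Weight each subgroup mean by Nₕ/N and sum.
Σ Nₕx̄ₕ = 4680·579.29 + 4402·571.49 + 5161·498.21 + 2109·527.23 + 5358·428.25 = 2711077.2 + 2515698.98 + 2571261.81 + 1111928.07 + 2294563.5 = 11204529.56.
Divide by N: 11204529.56 / 21710 = 516.0999... → 516.10.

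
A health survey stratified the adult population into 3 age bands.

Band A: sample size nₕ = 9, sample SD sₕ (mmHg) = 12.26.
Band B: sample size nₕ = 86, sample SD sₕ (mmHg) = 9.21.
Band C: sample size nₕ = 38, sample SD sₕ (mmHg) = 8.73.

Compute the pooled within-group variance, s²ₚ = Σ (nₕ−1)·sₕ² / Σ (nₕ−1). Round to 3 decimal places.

86.403

Degrees of freedom: 8 + 85 + 37 = 130.
Σ(nₕ−1)sₕ² = 8·150.3076 + 85·84.8241 + 37·76.2129 = 11232.3866.
s²ₚ = 11232.3866 / 130 = 86.40297... → 86.403.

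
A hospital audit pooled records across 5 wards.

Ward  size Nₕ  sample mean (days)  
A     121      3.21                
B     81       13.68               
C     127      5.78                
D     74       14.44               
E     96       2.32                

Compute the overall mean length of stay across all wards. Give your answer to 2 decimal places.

7.06

x̄_st = (Σ Nₕx̄ₕ) / (Σ Nₕ) = (121·3.21 + 81·13.68 + 127·5.78 + 74·14.44 + 96·2.32) / 499
= 3521.83 / 499 = 7.0578... → 7.06.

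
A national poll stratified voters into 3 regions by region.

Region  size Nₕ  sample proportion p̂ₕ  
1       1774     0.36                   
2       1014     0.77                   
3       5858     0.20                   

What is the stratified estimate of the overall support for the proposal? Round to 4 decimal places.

N = 1774 + 1014 + 5858 = 8646.
Overall proportion = Σ (Nₕ/N)·p̂ₕ.
Σ Nₕp̂ₕ = 638.64 + 780.78 + 1171.6 = 2591.02.
2591.02 / 8646 = 0.299678... → 0.2997.

0.2997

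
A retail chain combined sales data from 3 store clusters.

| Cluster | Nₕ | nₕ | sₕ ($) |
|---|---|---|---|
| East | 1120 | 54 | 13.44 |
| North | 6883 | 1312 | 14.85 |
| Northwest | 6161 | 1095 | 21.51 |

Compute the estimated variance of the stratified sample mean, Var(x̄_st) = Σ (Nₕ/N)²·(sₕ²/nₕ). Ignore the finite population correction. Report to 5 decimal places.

0.14055

N = 14164; Wₕ = Nₕ/N.
cluster East: (1120/14164)²·13.44²/54 = 0.02091554
cluster North: (6883/14164)²·14.85²/1312 = 0.03969198
cluster Northwest: (6161/14164)²·21.51²/1095 = 0.07994610
Sum = 0.14055362 → 0.14055.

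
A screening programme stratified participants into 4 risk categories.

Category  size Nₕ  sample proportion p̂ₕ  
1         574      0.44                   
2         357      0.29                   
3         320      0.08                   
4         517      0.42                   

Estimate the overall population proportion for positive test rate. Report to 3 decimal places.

0.339

Wₕ = Nₕ/N with N = 1768: 0.3247, 0.2019, 0.1810, 0.2924.
p̂_st = 0.3247·0.44 + 0.2019·0.29 + 0.1810·0.08 + 0.2924·0.42 ≈ 0.33870... → 0.339.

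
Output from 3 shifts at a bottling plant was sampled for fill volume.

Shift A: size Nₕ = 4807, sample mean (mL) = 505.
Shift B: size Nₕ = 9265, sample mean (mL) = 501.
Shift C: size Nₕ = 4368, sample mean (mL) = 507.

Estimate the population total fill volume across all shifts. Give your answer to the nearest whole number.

9283876

Estimate total by summing Nₕ·x̄ₕ over strata.
4807·505 + 9265·501 + 4368·507 = 2427535 + 4641765 + 2214576 = 9283876.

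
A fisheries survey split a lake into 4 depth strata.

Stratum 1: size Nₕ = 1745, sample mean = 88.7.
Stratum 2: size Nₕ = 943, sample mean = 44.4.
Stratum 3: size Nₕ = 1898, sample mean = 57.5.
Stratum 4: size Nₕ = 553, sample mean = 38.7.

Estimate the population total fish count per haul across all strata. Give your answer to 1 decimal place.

1: 1745·88.7 = 154781.5
2: 943·44.4 = 41869.2
3: 1898·57.5 = 109135
4: 553·38.7 = 21401.1
τ̂ = Σ Nₕx̄ₕ = 327186.8.

327186.8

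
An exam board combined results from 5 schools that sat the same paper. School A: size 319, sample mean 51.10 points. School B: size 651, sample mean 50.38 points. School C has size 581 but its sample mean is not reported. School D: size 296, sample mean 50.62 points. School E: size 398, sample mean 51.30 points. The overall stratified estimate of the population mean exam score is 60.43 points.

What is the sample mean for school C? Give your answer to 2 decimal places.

Σ Nₕx̄ₕ = N·μ, so 581·x̄_C = 2245·60.43 − (319·51.10 + 651·50.38 + 296·50.62 + 398·51.30).
= 135665.35 − 84499.2 = 51166.15.
x̄_C = 51166.15 / 581 = 88.0657... → 88.07.

88.07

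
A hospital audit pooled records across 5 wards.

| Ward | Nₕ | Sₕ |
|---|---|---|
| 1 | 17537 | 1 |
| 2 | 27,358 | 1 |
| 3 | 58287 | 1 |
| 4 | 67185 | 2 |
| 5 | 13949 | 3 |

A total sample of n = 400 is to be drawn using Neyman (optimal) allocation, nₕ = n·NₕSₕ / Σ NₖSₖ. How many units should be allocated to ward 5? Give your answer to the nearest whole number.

60

Σ NₕSₕ = 17537·1 + 27358·1 + 58287·1 + 67185·2 + 13949·3 = 279399.
Share for 5: 41847/279399 = 0.14978.
n_5 = 400 × 0.14978 = 59.910... → 60.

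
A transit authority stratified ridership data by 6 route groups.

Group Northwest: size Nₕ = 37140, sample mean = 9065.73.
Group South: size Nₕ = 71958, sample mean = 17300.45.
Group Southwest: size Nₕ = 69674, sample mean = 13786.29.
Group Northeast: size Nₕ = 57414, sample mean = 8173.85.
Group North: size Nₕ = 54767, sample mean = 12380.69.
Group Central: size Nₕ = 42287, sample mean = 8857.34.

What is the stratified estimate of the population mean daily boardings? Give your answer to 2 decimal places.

12195.56

N = 333240; weights Wₕ = Nₕ/N = (0.1115, 0.2159, 0.2091, 0.1723, 0.1643, 0.1269).
x̄_st = Σ Wₕ·x̄ₕ = 0.1115·9065.73 + 0.2159·17300.45 + 0.2091·13786.29 + 0.1723·8173.85 + 0.1643·12380.69 + 0.1269·8857.34 ≈ 12195.5647...
→ 12195.56.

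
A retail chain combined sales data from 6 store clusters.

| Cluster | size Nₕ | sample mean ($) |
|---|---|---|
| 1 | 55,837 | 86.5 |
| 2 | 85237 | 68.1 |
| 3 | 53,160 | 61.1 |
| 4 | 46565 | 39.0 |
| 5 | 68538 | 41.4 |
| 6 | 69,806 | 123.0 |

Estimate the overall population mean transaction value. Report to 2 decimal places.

71.54

N = 55837 + 85237 + 53160 + 46565 + 68538 + 69806 = 379143.
Overall mean = Σ (Nₕ/N)·x̄ₕ — weight by population share, not a simple average.
Σ Nₕx̄ₕ = 55837·86.5 + 85237·68.1 + 53160·61.1 + 46565·39.0 + 68538·41.4 + 69806·123.0 = 4829900.5 + 5804639.7 + 3248076 + 1816035 + 2837473.2 + 8586138 = 27122262.4.
Divide by N: 27122262.4 / 379143 = 71.5357... → 71.54.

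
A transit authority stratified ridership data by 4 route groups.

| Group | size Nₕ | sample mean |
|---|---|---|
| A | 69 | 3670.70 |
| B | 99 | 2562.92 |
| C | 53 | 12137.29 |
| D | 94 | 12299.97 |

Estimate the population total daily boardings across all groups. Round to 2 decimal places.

Population total = Σ Nₕ·x̄ₕ (each stratum's size times its mean).
69·3670.70 + 99·2562.92 + 53·12137.29 + 94·12299.97 = 253278.3 + 253729.08 + 643276.37 + 1156197.18 = 2306480.93.

2306480.93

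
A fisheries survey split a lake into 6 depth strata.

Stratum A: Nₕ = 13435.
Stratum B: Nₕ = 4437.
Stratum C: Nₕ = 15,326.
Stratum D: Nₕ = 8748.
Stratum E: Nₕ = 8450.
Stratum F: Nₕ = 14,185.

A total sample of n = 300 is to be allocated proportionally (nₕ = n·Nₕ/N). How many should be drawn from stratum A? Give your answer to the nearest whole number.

62

Share of stratum A = 13435/64581 = 0.20803.
Allocate 300 × 0.20803 = 62.410... → 62.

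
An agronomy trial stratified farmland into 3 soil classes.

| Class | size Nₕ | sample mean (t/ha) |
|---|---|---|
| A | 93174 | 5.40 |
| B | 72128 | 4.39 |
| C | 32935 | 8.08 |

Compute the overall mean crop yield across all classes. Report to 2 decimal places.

5.48

x̄_st = (Σ Nₕx̄ₕ) / (Σ Nₕ) = (93174·5.40 + 72128·4.39 + 32935·8.08) / 198237
= 1085896.32 / 198237 = 5.4778... → 5.48.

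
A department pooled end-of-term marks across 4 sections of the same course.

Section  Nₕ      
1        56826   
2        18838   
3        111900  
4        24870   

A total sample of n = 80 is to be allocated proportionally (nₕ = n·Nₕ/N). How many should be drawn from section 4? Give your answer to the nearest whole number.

9

Share of section 4 = 24870/212434 = 0.11707.
Allocate 80 × 0.11707 = 9.366... → 9.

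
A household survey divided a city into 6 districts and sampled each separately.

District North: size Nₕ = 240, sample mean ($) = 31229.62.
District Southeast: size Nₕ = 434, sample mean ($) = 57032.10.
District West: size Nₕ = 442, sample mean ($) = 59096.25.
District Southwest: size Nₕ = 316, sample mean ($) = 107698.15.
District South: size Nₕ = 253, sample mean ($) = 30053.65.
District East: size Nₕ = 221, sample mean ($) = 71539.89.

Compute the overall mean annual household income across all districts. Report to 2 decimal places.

60762.90

x̄_st = (Σ Nₕx̄ₕ) / (Σ Nₕ) = (240·31229.62 + 434·57032.10 + 442·59096.25 + 316·107698.15 + 253·30053.65 + 221·71539.89) / 1906
= 115814087.24 / 1906 = 60762.8999... → 60762.90.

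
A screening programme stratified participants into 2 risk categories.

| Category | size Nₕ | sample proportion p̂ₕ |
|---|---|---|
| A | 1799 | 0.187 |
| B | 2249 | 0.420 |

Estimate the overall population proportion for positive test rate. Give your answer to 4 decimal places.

0.3165

N = 1799 + 2249 = 4048.
Overall proportion = Σ (Nₕ/N)·p̂ₕ.
Σ Nₕp̂ₕ = 336.413 + 944.58 = 1280.993.
1280.993 / 4048 = 0.316451... → 0.3165.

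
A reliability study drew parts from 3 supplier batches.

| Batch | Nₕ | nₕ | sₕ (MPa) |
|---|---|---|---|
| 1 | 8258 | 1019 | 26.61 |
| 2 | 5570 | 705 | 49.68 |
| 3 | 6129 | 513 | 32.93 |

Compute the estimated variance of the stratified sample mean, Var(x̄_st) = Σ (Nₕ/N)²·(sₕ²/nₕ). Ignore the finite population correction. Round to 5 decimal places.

N = 19957. Term for each stratum: Wₕ²sₕ²/nₕ.
Var(x̄_st) = 0.11898023 + 0.27270552 + 0.19936771 = 0.59105347 → 0.59105.

0.59105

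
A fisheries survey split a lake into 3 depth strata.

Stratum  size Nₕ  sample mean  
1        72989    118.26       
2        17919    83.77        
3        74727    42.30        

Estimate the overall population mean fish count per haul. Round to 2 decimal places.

N = 72989 + 17919 + 74727 = 165635.
Overall mean = Σ (Nₕ/N)·x̄ₕ — weight by population share, not a simple average.
Σ Nₕx̄ₕ = 72989·118.26 + 17919·83.77 + 74727·42.30 = 8631679.14 + 1501074.63 + 3160952.1 = 13293705.87.
Divide by N: 13293705.87 / 165635 = 80.2590... → 80.26.

80.26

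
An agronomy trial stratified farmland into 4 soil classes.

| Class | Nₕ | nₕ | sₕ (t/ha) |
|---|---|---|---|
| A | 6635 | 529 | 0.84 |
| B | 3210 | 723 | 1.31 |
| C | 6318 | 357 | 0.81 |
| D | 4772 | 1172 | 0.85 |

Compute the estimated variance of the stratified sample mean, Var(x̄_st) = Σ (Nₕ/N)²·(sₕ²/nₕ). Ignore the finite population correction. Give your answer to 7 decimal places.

0.0003892

N = 20935. Term for each stratum: Wₕ²sₕ²/nₕ.
Var(x̄_st) = 0.0001339796 + 0.0000558044 + 0.0001673845 + 0.0000320306 = 0.0003891991 → 0.0003892.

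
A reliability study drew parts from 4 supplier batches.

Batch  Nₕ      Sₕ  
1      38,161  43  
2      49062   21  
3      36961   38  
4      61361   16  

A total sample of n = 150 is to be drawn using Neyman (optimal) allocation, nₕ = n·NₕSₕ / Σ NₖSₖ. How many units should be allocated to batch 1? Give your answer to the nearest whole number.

49

1: NₕSₕ = 38161·43 = 1640923
2: NₕSₕ = 49062·21 = 1030302
3: NₕSₕ = 36961·38 = 1404518
4: NₕSₕ = 61361·16 = 981776
Σ NₕSₕ = 5057519.
n_1 = 150·1640923/5057519 = 48.668... → 49.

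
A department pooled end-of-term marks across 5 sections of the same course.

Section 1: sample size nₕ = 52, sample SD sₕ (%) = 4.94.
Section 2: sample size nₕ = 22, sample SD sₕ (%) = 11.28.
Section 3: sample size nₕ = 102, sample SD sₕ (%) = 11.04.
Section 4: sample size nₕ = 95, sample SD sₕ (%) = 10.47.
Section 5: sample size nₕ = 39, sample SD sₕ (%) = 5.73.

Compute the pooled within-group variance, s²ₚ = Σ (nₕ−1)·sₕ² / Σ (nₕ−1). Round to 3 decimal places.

1: (52−1)·4.94² = 51·24.4036 = 1244.5836
2: (22−1)·11.28² = 21·127.2384 = 2672.0064
3: (102−1)·11.04² = 101·121.8816 = 12310.0416
4: (95−1)·10.47² = 94·109.6209 = 10304.3646
5: (39−1)·5.73² = 38·32.8329 = 1247.6502
Numerator = 27778.6464; denominator = Σ(nₕ−1) = 305.
s²ₚ = 27778.6464/305 = 91.07753... → 91.078.

91.078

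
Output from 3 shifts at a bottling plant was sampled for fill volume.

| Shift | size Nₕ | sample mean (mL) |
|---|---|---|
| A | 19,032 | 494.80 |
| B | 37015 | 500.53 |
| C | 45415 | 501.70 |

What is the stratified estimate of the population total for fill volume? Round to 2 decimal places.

50728857.05

A: 19032·494.80 = 9417033.6
B: 37015·500.53 = 18527117.95
C: 45415·501.70 = 22784705.5
τ̂ = Σ Nₕx̄ₕ = 50728857.05.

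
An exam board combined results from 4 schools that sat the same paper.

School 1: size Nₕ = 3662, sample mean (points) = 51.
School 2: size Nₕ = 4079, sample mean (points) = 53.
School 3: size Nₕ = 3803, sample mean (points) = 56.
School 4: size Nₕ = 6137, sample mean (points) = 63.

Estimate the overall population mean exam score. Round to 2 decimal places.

N = 3662 + 4079 + 3803 + 6137 = 17681.
The stratified mean weights each stratum mean by its population share Nₕ/N.
Σ Nₕx̄ₕ = 3662·51 + 4079·53 + 3803·56 + 6137·63 = 186762 + 216187 + 212968 + 386631 = 1002548.
Divide by N: 1002548 / 17681 = 56.7020... → 56.70.

56.70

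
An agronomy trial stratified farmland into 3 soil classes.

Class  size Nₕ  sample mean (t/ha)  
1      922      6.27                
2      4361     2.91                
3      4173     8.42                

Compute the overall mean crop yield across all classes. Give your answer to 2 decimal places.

5.67

N = 922 + 4361 + 4173 = 9456.
Overall mean = Σ (Nₕ/N)·x̄ₕ — weight by population share, not a simple average.
Σ Nₕx̄ₕ = 922·6.27 + 4361·2.91 + 4173·8.42 = 5780.94 + 12690.51 + 35136.66 = 53608.11.
Divide by N: 53608.11 / 9456 = 5.6692... → 5.67.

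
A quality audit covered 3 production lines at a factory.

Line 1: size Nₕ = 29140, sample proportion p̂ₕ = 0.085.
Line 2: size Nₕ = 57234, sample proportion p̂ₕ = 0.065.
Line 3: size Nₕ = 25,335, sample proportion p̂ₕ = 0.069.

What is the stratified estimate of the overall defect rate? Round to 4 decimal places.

0.0711

Wₕ = Nₕ/N with N = 111709: 0.2609, 0.5123, 0.2268.
p̂_st = 0.2609·0.085 + 0.5123·0.065 + 0.2268·0.069 ≈ 0.071124... → 0.0711.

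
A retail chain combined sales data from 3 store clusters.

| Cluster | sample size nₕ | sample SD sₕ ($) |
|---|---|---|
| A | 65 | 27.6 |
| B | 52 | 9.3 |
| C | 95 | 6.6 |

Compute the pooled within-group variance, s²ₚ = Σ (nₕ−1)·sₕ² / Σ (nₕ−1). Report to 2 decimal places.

273.96

Degrees of freedom: 64 + 51 + 94 = 209.
Σ(nₕ−1)sₕ² = 64·761.76 + 51·86.49 + 94·43.56 = 57258.27.
s²ₚ = 57258.27 / 209 = 273.9630... → 273.96.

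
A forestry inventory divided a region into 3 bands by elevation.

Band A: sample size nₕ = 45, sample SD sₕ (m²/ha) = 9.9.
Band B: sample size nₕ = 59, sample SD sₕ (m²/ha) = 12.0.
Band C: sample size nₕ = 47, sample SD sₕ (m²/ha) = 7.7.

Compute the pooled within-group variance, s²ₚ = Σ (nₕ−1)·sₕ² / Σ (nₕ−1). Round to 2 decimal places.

104.00

Degrees of freedom: 44 + 58 + 46 = 148.
Σ(nₕ−1)sₕ² = 44·98.01 + 58·144 + 46·59.29 = 15391.78.
s²ₚ = 15391.78 / 148 = 103.9985... → 104.00.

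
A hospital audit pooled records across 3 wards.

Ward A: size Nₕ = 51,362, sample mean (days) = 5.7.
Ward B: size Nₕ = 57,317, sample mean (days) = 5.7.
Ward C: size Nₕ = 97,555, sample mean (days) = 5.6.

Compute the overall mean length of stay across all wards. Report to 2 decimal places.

5.65

N = 51362 + 57317 + 97555 = 206234.
Overall mean = Σ (Nₕ/N)·x̄ₕ — weight by population share, not a simple average.
Σ Nₕx̄ₕ = 51362·5.7 + 57317·5.7 + 97555·5.6 = 292763.4 + 326706.9 + 546308 = 1165778.3.
Divide by N: 1165778.3 / 206234 = 5.6527... → 5.65.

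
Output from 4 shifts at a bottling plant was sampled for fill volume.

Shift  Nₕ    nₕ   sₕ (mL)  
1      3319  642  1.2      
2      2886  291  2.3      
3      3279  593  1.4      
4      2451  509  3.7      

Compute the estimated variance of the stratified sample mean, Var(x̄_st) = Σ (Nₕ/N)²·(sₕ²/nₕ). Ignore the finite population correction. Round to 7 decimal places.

N = 11935; Wₕ = Nₕ/N.
shift 1: (3319/11935)²·1.2²/642 = 0.0001734591
shift 2: (2886/11935)²·2.3²/291 = 0.0010629443
shift 3: (3279/11935)²·1.4²/593 = 0.0002494821
shift 4: (2451/11935)²·3.7²/509 = 0.0011342987
Sum = 0.0026201842 → 0.0026202.

0.0026202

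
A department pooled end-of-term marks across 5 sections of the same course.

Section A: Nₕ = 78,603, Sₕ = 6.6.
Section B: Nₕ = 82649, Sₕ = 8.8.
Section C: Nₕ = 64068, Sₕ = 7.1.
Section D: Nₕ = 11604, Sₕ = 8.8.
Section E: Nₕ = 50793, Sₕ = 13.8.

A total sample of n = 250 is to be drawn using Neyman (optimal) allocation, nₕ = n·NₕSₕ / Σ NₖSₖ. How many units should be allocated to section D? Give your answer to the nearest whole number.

Σ NₕSₕ = 78603·6.6 + 82649·8.8 + 64068·7.1 + 11604·8.8 + 50793·13.8 = 2504032.4.
Share for D: 102115.2/2504032.4 = 0.04078.
n_D = 250 × 0.04078 = 10.195... → 10.

10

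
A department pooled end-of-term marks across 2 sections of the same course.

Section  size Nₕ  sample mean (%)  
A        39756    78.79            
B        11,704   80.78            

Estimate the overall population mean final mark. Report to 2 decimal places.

79.24

x̄_st = (Σ Nₕx̄ₕ) / (Σ Nₕ) = (39756·78.79 + 11704·80.78) / 51460
= 4077824.36 / 51460 = 79.2426... → 79.24.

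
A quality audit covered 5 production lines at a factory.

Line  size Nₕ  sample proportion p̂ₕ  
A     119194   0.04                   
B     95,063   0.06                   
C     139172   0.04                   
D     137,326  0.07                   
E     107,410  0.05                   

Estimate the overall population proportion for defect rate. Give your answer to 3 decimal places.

0.052

Wₕ = Nₕ/N with N = 598165: 0.1993, 0.1589, 0.2327, 0.2296, 0.1796.
p̂_st = 0.1993·0.04 + 0.1589·0.06 + 0.2327·0.04 + 0.2296·0.07 + 0.1796·0.05 ≈ 0.05186... → 0.052.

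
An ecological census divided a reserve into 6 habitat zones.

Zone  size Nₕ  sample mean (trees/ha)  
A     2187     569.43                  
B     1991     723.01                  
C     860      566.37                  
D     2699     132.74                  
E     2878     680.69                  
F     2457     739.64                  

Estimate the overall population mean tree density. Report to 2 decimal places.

N = 13072; weights Wₕ = Nₕ/N = (0.1673, 0.1523, 0.0658, 0.2065, 0.2202, 0.1880).
x̄_st = Σ Wₕ·x̄ₕ = 0.1673·569.43 + 0.1523·723.01 + 0.0658·566.37 + 0.2065·132.74 + 0.2202·680.69 + 0.1880·739.64 ≈ 558.9444...
→ 558.94.

558.94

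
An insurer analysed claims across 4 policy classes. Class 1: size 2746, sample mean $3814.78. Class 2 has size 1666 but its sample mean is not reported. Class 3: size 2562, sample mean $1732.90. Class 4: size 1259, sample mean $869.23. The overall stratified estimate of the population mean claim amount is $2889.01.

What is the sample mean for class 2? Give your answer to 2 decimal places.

4667.34

N = 2746 + 1666 + 2562 + 1259 = 8233.
Overall total = μ·N = 2889.01·8233 = 23785219.33.
Subtract the known strata: 2746·3814.78 + 2562·1732.90 + 1259·869.23 = 16009436.25.
Remaining total for class 2: 23785219.33 − 16009436.25 = 7775783.08.
Divide by its size: 7775783.08 / 1666 = 4667.3368... → 4667.34.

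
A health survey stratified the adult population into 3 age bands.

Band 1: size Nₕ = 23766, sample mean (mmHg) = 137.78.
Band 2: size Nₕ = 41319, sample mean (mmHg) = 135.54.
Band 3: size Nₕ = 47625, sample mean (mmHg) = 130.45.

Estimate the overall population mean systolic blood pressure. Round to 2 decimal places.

133.86

N = 23766 + 41319 + 47625 = 112710.
The stratified mean weights each stratum mean by its population share Nₕ/N.
Σ Nₕx̄ₕ = 23766·137.78 + 41319·135.54 + 47625·130.45 = 3274479.48 + 5600377.26 + 6212681.25 = 15087537.99.
Divide by N: 15087537.99 / 112710 = 133.8616... → 133.86.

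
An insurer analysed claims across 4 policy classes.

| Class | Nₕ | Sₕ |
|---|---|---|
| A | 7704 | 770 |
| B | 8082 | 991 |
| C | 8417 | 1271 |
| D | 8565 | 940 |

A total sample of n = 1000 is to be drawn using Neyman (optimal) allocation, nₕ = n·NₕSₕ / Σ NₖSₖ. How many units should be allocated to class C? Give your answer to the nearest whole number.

327

Σ NₕSₕ = 7704·770 + 8082·991 + 8417·1271 + 8565·940 = 32690449.
Share for C: 10698007/32690449 = 0.32725.
n_C = 1000 × 0.32725 = 327.252... → 327.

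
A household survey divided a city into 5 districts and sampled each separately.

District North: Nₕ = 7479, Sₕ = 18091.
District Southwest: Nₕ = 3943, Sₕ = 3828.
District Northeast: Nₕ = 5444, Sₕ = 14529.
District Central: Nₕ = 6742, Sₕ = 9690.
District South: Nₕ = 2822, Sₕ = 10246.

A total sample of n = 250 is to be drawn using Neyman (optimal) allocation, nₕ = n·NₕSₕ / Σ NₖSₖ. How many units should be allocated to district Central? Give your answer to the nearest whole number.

50

North: NₕSₕ = 7479·18091 = 135302589
Southwest: NₕSₕ = 3943·3828 = 15093804
Northeast: NₕSₕ = 5444·14529 = 79095876
Central: NₕSₕ = 6742·9690 = 65329980
South: NₕSₕ = 2822·10246 = 28914212
Σ NₕSₕ = 323736461.
n_Central = 250·65329980/323736461 = 50.450... → 50.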